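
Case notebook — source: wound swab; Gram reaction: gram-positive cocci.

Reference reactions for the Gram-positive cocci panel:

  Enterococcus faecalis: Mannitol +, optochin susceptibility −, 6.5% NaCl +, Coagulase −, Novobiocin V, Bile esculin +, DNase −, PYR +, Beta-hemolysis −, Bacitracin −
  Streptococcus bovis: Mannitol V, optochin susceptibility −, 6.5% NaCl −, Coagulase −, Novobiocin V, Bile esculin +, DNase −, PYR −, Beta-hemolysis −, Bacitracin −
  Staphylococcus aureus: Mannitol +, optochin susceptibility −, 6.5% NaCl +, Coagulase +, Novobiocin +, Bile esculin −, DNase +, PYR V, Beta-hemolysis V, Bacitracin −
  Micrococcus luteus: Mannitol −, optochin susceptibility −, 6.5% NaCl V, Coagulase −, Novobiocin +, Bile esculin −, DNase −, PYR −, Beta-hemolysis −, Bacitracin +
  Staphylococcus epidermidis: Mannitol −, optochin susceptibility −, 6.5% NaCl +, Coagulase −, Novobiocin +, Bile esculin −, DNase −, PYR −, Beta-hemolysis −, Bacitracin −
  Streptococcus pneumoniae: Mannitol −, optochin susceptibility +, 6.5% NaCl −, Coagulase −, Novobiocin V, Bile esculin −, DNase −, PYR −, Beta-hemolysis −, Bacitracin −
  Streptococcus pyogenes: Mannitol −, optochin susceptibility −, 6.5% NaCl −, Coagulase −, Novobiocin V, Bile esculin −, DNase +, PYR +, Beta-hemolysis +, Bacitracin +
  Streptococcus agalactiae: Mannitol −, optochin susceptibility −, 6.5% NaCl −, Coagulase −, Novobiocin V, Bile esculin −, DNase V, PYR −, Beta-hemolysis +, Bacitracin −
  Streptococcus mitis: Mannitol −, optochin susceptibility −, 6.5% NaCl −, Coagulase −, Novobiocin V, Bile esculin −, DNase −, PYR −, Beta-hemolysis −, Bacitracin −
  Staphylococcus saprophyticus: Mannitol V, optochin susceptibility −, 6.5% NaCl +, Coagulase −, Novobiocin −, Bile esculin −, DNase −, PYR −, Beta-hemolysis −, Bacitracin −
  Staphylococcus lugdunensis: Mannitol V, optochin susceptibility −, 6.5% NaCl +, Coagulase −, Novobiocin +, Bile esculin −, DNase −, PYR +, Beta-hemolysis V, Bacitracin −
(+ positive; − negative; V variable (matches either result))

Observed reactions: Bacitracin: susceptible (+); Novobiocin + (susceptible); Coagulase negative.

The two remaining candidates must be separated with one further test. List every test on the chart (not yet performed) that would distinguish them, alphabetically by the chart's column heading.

Beta-hemolysis, DNase, PYR

Novobiocin +: excludes Staphylococcus saprophyticus — 10 left.
Coagulase −: excludes Staphylococcus aureus — 9 left.
Bacitracin +: excludes 7 organisms — 2 left.
Two candidates remain: Micrococcus luteus and Streptococcus pyogenes.
  Mannitol: − vs − — same for both, does not separate.
  optochin susceptibility: − vs − — same for both, does not separate.
  6.5% NaCl: V vs − — variable for at least one, does not separate.
  Bile esculin: − vs − — same for both, does not separate.
  DNase: Micrococcus luteus −, Streptococcus pyogenes + — discriminates.
  PYR: Micrococcus luteus −, Streptococcus pyogenes + — discriminates.
  Beta-hemolysis: Micrococcus luteus −, Streptococcus pyogenes + — discriminates.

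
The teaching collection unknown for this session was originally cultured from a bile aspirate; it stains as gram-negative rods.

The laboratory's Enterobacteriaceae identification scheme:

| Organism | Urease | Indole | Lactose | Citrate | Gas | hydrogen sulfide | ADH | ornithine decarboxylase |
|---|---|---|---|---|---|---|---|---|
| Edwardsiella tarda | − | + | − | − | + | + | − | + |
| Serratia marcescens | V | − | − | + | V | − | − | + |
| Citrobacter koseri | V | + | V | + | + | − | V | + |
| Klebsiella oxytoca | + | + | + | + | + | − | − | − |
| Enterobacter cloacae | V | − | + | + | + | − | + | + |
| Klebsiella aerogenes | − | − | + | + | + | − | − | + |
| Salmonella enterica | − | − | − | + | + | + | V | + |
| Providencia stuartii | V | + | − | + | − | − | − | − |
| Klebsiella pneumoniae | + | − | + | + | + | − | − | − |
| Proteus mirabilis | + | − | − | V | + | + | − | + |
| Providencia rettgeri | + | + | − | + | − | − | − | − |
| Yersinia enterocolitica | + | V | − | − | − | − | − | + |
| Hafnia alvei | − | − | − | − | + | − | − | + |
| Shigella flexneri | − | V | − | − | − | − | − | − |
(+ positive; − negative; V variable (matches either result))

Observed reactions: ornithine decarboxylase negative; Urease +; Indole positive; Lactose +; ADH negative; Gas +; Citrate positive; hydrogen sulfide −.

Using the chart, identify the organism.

Indole +: excludes 7 organisms — 7 left.
hydrogen sulfide −: excludes Edwardsiella tarda — 6 left.
Citrate +: excludes Yersinia enterocolitica, Shigella flexneri — 4 left.
ornithine decarboxylase −: excludes Citrobacter koseri — 3 left.
ADH −: all 3 remaining candidates are consistent.
Gas +: excludes Providencia stuartii, Providencia rettgeri — 1 left.
Urease +: the one remaining candidate is consistent.
Lactose +: the one remaining candidate is consistent.

Klebsiella oxytoca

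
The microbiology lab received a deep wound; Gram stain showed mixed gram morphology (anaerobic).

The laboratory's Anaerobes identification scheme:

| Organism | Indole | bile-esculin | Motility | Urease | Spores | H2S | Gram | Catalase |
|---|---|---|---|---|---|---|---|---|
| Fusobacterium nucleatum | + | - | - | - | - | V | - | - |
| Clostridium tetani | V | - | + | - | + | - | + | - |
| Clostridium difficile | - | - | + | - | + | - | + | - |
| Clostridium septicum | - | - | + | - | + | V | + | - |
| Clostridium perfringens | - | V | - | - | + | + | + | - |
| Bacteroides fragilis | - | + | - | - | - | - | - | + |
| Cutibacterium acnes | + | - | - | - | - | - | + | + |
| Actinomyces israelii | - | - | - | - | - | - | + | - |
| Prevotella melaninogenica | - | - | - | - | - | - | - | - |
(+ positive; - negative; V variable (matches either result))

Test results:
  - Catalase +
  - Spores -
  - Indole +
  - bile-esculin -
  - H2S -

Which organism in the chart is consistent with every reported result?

Indole +: excludes 6 organisms — 3 left.
Catalase +: excludes Fusobacterium nucleatum, Clostridium tetani — 1 left.
Spores -: the one remaining candidate is consistent.
bile-esculin -: the one remaining candidate is consistent.
H2S -: the one remaining candidate is consistent.

Cutibacterium acnes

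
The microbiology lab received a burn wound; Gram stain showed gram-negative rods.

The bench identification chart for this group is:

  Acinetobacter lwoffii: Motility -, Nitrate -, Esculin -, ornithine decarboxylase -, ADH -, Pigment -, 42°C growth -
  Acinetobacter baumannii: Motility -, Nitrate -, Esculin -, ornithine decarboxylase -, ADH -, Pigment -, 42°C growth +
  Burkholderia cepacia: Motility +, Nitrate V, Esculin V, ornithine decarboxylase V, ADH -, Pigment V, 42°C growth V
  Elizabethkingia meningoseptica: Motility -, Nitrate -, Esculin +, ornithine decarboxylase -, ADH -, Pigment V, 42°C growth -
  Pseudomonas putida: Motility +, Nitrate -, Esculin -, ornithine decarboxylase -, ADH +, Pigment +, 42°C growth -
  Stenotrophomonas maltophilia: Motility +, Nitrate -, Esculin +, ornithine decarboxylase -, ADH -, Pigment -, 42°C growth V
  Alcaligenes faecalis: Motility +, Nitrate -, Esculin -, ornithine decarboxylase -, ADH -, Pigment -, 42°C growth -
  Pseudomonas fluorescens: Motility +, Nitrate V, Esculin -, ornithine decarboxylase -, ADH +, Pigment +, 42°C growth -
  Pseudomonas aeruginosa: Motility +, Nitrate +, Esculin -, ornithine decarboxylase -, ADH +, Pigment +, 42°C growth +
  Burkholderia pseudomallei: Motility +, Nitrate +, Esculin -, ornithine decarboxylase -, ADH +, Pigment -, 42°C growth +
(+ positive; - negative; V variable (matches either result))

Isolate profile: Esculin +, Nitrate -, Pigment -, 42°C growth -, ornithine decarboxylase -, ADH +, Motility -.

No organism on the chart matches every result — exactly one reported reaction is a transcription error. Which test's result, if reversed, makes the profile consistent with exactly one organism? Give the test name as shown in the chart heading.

As reported, no row in the chart matches all 7 reactions.
Reversing ADH (to -) → unique match: Elizabethkingia meningoseptica.
Reversing Nitrate → still no organism matches.
Reversing Esculin → still no organism matches.
Reversing Pigment → still no organism matches.
Reversing ornithine decarboxylase → still no organism matches.
Reversing Motility → still no organism matches.
Reversing 42°C growth → still no organism matches.

ADH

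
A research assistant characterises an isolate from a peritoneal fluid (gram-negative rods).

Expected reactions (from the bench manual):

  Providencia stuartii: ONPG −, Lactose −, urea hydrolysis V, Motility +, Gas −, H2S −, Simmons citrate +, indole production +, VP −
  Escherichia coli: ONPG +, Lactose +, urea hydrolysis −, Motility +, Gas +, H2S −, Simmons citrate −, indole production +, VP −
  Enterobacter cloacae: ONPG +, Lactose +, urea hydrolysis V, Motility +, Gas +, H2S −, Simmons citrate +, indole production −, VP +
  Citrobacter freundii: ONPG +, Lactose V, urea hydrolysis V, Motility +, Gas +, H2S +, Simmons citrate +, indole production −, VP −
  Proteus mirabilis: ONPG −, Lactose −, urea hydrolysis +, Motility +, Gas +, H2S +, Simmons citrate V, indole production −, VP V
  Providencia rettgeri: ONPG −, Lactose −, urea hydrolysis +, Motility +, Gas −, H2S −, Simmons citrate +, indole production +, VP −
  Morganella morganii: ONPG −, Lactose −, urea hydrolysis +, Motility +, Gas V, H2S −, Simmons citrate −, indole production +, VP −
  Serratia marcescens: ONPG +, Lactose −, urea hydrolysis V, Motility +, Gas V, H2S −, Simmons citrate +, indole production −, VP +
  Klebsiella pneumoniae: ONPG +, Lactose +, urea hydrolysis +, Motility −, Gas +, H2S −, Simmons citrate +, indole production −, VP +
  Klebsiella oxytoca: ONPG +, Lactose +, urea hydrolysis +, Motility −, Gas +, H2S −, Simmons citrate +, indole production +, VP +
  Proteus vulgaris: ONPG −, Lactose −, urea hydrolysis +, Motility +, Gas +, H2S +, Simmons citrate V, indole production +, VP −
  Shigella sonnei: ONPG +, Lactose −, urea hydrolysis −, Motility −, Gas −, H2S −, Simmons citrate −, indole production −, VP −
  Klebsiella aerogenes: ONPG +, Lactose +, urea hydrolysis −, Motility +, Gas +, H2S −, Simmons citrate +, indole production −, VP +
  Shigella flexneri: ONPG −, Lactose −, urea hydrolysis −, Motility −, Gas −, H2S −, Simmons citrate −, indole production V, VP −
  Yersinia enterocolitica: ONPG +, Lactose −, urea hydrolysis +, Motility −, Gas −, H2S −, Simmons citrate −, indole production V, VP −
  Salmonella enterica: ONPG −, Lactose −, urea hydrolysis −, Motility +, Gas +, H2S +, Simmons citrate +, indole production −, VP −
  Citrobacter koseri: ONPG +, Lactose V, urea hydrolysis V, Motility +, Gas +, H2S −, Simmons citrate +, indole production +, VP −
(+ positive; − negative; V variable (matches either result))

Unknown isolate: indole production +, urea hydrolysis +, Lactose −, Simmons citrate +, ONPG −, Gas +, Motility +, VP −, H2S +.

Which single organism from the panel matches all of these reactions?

VP −: excludes 5 organisms — 12 left.
Gas +: excludes 5 organisms — 7 left.
Motility +: all 7 remaining candidates are consistent.
Lactose −: excludes Escherichia coli — 6 left.
urea hydrolysis +: excludes Salmonella enterica — 5 left.
indole production +: excludes Citrobacter freundii, Proteus mirabilis — 3 left.
Simmons citrate +: excludes Morganella morganii — 2 left.
H2S +: excludes Citrobacter koseri — 1 left.
ONPG −: the one remaining candidate is consistent.

Proteus vulgaris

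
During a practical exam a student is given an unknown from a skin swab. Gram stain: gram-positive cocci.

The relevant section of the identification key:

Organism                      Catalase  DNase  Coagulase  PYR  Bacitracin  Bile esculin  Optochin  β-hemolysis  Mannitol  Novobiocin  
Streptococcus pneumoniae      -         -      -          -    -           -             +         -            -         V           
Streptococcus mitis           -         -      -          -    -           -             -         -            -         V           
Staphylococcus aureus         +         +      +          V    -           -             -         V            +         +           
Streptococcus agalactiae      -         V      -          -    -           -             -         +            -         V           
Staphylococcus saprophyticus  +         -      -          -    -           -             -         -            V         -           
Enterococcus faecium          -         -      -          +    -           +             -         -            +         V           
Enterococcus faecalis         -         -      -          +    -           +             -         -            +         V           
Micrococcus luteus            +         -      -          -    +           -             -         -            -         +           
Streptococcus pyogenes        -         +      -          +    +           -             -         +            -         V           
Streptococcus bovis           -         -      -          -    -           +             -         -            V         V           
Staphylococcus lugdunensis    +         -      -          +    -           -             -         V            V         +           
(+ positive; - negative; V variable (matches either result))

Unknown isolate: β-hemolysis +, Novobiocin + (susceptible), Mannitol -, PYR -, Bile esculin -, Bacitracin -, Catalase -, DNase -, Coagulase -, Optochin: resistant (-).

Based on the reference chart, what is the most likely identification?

Streptococcus agalactiae

DNase -: excludes Staphylococcus aureus, Streptococcus pyogenes — 9 left.
PYR -: excludes Enterococcus faecium, Enterococcus faecalis, Staphylococcus lugdunensis — 6 left.
Novobiocin +: excludes Staphylococcus saprophyticus — 5 left.
Bacitracin -: excludes Micrococcus luteus — 4 left.
Optochin -: excludes Streptococcus pneumoniae — 3 left.
β-hemolysis +: excludes Streptococcus mitis, Streptococcus bovis — 1 left.
Bile esculin -: the one remaining candidate is consistent.
Coagulase -: the one remaining candidate is consistent.
Mannitol -: the one remaining candidate is consistent.
Catalase -: the one remaining candidate is consistent.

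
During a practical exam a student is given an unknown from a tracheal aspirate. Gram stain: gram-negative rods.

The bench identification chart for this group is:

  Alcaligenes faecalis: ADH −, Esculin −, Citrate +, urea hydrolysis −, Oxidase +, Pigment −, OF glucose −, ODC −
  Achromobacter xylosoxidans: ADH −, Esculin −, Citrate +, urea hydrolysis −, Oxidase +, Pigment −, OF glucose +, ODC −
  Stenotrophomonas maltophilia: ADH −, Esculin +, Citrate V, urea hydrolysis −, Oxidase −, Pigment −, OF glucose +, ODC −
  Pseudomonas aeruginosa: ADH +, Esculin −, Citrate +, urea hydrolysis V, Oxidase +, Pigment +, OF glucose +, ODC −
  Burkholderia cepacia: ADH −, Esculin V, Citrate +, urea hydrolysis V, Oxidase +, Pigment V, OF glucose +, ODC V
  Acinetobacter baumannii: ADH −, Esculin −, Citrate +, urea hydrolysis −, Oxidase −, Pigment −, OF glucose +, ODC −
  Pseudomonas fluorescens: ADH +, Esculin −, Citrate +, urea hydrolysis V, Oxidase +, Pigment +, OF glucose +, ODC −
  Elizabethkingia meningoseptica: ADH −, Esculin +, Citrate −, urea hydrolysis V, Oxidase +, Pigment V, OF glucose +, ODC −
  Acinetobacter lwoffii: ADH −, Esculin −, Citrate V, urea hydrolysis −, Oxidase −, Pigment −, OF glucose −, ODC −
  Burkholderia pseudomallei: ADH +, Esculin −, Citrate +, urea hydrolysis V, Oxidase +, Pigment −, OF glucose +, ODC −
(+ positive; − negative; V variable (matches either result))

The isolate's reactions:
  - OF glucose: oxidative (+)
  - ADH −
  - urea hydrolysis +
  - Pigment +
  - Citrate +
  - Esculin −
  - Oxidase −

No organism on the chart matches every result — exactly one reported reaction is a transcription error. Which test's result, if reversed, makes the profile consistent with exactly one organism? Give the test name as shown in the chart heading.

As reported, no row in the chart matches all 7 reactions.
Reversing Citrate → still no organism matches.
Reversing Oxidase (to +) → unique match: Burkholderia cepacia.
Reversing urea hydrolysis → still no organism matches.
Reversing OF glucose → still no organism matches.
Reversing Esculin → still no organism matches.
Reversing ADH → still no organism matches.
Reversing Pigment → still no organism matches.

Oxidase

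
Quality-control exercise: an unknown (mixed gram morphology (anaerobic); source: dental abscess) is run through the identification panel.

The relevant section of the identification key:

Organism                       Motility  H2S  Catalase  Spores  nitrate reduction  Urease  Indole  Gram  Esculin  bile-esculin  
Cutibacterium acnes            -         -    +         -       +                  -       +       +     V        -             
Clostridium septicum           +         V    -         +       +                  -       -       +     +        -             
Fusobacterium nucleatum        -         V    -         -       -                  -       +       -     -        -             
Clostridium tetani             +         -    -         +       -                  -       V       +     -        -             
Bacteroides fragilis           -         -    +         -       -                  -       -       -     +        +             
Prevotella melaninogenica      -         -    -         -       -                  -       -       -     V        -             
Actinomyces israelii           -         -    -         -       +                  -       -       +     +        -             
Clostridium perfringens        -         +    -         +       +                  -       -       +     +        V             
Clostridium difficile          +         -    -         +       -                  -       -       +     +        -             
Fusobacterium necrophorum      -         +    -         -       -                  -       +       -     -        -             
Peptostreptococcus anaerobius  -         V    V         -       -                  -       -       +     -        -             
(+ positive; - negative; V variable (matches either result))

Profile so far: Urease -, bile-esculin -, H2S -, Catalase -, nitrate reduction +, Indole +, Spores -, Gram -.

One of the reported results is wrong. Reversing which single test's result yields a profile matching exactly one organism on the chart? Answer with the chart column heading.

As reported, no row in the chart matches all 8 reactions.
Reversing Catalase → still no organism matches.
Reversing Spores → still no organism matches.
Reversing H2S → still no organism matches.
Reversing nitrate reduction (to -) → unique match: Fusobacterium nucleatum.
Reversing Urease → still no organism matches.
Reversing bile-esculin → still no organism matches.
Reversing Gram → still no organism matches.
Reversing Indole → still no organism matches.

nitrate reduction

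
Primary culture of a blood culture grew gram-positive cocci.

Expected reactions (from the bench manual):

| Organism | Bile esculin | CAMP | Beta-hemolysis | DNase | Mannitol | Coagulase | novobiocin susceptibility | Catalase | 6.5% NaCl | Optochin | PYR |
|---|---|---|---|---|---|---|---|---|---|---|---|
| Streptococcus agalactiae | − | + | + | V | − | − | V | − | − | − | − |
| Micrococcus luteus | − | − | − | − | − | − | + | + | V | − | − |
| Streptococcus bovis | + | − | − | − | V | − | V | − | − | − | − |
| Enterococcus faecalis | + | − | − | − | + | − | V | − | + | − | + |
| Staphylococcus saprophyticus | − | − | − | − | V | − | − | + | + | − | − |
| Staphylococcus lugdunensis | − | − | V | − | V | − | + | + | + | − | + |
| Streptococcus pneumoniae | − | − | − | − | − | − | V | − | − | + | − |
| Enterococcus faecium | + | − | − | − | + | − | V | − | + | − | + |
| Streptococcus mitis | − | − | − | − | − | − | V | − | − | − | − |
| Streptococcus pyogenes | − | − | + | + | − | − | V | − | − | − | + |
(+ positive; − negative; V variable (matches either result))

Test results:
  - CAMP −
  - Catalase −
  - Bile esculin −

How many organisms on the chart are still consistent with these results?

3

CAMP −: excludes Streptococcus agalactiae — 9 left.
Bile esculin −: excludes Streptococcus bovis, Enterococcus faecalis, Enterococcus faecium — 6 left.
Catalase −: excludes Micrococcus luteus, Staphylococcus saprophyticus, Staphylococcus lugdunensis — 3 left.
Still consistent: Streptococcus mitis, Streptococcus pneumoniae, Streptococcus pyogenes.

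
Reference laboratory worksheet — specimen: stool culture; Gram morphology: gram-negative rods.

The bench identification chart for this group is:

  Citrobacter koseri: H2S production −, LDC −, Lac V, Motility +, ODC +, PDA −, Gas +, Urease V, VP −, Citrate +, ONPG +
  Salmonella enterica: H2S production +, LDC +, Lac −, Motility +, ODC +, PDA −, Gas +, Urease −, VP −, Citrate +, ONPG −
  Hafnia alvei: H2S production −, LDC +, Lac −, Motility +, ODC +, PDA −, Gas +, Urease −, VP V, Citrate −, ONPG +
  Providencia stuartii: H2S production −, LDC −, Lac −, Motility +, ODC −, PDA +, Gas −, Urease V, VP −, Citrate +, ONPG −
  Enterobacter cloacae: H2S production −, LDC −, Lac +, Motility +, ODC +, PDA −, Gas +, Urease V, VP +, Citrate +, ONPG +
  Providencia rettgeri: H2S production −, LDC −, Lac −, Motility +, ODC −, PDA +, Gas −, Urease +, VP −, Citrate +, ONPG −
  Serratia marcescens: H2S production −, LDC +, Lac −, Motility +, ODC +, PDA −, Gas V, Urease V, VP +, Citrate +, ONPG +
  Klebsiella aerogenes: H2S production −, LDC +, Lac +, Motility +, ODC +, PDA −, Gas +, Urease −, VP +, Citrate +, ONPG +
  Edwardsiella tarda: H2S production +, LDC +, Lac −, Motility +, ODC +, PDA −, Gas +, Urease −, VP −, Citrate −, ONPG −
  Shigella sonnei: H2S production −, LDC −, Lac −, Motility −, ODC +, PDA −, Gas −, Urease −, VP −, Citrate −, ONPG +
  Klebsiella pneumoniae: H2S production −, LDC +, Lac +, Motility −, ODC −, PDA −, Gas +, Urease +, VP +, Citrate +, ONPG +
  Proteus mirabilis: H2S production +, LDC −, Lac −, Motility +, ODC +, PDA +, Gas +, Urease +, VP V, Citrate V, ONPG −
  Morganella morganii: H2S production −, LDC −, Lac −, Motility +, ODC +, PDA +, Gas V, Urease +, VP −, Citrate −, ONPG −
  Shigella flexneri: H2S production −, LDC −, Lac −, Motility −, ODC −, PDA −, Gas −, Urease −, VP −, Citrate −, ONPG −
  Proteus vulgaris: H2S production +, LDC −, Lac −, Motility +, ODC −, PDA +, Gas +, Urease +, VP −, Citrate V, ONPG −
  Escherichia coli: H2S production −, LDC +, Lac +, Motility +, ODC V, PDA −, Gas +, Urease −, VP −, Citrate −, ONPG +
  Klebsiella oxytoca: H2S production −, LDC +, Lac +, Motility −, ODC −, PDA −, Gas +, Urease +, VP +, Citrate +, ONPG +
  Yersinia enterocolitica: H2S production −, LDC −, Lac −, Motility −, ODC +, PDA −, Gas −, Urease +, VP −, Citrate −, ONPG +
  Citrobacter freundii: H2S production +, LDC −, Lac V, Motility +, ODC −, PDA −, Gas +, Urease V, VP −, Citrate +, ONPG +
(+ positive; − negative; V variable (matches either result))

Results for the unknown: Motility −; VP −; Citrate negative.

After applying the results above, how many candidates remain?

3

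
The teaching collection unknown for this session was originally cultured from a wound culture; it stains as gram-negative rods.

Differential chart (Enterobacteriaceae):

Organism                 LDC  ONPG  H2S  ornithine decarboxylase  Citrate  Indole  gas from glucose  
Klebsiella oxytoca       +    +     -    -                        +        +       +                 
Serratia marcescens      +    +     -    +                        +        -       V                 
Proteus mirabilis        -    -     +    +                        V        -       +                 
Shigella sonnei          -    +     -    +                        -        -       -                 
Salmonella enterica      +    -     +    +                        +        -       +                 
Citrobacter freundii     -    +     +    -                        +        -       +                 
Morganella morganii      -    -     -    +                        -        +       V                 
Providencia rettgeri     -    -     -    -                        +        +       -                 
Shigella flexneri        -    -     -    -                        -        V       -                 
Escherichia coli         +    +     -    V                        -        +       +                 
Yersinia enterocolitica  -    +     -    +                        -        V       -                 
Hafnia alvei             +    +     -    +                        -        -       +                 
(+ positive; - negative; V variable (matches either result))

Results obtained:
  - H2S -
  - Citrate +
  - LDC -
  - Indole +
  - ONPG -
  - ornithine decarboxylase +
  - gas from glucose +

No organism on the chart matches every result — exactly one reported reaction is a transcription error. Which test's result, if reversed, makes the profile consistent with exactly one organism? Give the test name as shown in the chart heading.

Citrate

As reported, no row in the chart matches all 7 reactions.
Reversing Citrate (to -) → unique match: Morganella morganii.
Reversing LDC → still no organism matches.
Reversing gas from glucose → still no organism matches.
Reversing Indole → still no organism matches.
Reversing ornithine decarboxylase → still no organism matches.
Reversing ONPG → still no organism matches.
Reversing H2S → still no organism matches.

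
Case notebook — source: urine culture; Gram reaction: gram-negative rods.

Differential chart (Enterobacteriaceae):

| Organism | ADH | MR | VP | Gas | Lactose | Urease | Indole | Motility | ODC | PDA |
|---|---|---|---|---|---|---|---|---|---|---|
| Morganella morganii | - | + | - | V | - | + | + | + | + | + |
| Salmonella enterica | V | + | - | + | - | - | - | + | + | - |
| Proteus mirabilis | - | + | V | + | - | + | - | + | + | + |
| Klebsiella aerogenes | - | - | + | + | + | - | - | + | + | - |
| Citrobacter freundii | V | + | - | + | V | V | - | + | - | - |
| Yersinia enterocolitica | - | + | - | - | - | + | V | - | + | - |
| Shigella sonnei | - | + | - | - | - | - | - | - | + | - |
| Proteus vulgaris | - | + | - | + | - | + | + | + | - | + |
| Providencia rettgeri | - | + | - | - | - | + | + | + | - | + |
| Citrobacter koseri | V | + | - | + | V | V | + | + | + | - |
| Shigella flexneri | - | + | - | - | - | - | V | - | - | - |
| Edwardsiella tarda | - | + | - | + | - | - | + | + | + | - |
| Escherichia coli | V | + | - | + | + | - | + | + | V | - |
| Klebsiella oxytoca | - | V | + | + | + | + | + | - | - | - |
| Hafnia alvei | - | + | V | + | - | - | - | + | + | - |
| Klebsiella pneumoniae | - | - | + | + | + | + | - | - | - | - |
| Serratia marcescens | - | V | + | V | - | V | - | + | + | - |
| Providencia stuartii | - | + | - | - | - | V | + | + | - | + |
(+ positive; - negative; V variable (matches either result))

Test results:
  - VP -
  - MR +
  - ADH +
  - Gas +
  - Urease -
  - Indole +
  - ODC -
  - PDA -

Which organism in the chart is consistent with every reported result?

ADH +: excludes 14 organisms — 4 left.
Indole +: excludes Salmonella enterica, Citrobacter freundii — 2 left.
Gas +: all 2 remaining candidates are consistent.
VP -: all 2 remaining candidates are consistent.
ODC -: excludes Citrobacter koseri — 1 left.
MR +: the one remaining candidate is consistent.
PDA -: the one remaining candidate is consistent.
Urease -: the one remaining candidate is consistent.

Escherichia coli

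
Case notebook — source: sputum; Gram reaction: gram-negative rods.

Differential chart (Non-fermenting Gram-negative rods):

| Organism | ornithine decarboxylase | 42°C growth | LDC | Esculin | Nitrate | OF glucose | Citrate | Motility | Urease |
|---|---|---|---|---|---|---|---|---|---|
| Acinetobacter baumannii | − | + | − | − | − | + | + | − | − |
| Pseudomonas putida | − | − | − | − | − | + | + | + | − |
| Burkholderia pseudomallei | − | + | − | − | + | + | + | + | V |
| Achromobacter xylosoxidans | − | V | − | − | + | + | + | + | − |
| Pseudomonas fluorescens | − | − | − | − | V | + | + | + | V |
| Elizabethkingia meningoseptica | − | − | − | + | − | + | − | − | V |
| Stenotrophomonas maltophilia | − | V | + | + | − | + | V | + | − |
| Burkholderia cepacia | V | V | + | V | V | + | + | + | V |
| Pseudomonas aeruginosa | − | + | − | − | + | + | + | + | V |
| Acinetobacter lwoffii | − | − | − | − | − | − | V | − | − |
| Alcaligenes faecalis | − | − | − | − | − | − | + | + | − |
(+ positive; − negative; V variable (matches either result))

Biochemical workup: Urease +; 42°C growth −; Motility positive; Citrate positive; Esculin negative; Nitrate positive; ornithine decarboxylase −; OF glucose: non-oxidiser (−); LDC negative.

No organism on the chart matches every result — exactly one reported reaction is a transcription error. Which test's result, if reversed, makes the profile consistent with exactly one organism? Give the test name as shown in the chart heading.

As reported, no row in the chart matches all 9 reactions.
Reversing Nitrate → still no organism matches.
Reversing OF glucose (to +) → unique match: Pseudomonas fluorescens.
Reversing Urease → still no organism matches.
Reversing 42°C growth → still no organism matches.
Reversing LDC → still no organism matches.
Reversing ornithine decarboxylase → still no organism matches.
Reversing Esculin → still no organism matches.
Reversing Citrate → still no organism matches.
Reversing Motility → still no organism matches.

OF glucose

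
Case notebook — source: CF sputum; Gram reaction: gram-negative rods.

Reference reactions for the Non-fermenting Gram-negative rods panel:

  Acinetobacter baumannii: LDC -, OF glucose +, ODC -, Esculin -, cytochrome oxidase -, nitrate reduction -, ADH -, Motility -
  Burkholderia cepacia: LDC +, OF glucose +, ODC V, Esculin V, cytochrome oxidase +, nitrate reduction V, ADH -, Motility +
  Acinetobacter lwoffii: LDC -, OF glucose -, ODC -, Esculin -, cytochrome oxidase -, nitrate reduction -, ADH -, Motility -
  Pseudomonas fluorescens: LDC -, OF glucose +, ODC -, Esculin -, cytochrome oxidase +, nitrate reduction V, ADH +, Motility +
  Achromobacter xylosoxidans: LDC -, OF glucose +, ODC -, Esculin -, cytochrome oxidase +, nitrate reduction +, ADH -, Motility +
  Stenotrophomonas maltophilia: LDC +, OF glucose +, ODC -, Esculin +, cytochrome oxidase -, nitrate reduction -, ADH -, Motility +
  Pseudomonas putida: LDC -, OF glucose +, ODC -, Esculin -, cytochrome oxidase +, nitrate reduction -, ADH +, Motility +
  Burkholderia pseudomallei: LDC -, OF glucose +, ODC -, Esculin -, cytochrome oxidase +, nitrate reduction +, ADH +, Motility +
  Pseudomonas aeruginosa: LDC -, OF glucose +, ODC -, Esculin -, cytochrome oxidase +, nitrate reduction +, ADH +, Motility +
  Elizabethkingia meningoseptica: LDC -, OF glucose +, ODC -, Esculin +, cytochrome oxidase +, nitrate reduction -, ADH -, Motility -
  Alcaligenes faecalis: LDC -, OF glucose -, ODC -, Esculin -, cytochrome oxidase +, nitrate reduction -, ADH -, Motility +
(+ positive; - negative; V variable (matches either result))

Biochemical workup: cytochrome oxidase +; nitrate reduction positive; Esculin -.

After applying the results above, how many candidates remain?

5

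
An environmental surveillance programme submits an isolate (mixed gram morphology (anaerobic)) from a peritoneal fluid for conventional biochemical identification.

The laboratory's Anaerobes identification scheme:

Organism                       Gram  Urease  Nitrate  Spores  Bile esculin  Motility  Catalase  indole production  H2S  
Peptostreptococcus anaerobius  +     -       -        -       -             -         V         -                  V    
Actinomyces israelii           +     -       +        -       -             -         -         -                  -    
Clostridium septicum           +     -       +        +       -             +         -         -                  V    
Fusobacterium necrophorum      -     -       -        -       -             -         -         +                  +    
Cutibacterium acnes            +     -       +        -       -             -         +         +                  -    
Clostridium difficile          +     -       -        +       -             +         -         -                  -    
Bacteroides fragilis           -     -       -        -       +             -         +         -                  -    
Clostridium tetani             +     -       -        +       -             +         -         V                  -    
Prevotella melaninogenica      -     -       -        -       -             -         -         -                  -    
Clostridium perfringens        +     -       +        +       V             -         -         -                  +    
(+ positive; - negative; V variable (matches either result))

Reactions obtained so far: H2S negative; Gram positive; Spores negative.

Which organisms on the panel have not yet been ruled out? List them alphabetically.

Actinomyces israelii, Cutibacterium acnes, Peptostreptococcus anaerobius

Spores -: excludes Clostridium septicum, Clostridium difficile, Clostridium tetani, Clostridium perfringens — 6 left.
H2S -: excludes Fusobacterium necrophorum — 5 left.
Gram +: excludes Bacteroides fragilis, Prevotella melaninogenica — 3 left.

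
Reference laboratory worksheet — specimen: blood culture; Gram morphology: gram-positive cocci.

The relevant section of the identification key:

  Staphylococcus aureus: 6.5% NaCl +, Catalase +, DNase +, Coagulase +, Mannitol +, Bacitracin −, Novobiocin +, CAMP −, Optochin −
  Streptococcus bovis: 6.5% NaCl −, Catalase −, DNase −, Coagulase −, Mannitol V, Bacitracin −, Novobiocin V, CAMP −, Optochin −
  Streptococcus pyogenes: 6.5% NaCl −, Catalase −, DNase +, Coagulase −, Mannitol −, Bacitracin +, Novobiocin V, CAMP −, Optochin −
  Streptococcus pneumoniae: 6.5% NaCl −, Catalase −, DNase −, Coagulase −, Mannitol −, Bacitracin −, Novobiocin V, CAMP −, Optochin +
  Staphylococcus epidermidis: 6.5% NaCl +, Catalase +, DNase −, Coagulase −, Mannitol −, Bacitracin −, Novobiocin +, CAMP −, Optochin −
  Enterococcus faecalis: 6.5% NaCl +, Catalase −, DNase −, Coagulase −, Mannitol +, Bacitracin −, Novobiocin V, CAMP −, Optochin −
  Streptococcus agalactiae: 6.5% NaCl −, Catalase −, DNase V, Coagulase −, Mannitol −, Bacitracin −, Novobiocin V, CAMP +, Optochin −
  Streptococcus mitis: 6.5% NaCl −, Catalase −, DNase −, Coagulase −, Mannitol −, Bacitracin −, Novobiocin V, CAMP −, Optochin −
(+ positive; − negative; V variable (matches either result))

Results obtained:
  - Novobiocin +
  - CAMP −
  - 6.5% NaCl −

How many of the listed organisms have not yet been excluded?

4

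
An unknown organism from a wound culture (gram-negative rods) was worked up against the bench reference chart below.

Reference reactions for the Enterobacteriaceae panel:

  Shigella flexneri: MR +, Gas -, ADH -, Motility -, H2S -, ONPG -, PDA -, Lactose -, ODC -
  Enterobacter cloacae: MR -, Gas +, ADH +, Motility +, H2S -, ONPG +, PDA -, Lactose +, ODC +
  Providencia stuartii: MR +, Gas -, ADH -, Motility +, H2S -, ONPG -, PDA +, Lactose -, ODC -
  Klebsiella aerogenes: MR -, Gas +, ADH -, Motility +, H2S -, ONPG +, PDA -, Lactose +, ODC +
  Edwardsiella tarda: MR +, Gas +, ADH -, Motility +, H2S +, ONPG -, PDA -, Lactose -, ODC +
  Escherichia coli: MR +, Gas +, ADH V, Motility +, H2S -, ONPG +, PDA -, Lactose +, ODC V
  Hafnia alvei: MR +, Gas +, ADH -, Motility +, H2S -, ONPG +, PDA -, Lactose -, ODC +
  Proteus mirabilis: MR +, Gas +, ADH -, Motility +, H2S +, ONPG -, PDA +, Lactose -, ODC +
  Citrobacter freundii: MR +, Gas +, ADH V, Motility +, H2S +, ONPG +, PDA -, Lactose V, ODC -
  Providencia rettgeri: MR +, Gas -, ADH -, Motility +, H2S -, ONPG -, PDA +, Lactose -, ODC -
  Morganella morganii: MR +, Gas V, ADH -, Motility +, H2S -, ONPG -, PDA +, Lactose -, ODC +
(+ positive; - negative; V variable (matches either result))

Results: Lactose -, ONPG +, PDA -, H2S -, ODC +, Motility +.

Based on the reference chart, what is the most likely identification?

Lactose -: excludes Enterobacter cloacae, Klebsiella aerogenes, Escherichia coli — 8 left.
H2S -: excludes Edwardsiella tarda, Proteus mirabilis, Citrobacter freundii — 5 left.
Motility +: excludes Shigella flexneri — 4 left.
ODC +: excludes Providencia stuartii, Providencia rettgeri — 2 left.
PDA -: excludes Morganella morganii — 1 left.
ONPG +: the one remaining candidate is consistent.

Hafnia alvei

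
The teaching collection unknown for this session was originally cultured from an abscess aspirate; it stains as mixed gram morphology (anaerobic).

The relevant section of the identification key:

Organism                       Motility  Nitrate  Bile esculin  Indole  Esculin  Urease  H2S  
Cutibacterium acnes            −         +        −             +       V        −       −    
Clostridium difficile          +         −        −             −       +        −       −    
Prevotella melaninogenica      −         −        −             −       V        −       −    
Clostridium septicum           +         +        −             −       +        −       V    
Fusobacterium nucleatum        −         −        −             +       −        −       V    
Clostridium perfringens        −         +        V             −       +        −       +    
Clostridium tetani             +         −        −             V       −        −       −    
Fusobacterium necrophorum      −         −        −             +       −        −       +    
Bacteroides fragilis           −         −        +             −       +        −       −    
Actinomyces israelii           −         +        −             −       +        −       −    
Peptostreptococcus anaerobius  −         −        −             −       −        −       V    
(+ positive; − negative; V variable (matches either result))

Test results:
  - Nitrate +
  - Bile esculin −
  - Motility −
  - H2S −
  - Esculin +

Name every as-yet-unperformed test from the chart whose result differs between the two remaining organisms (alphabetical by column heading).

Bile esculin −: excludes Bacteroides fragilis — 10 left.
Esculin +: excludes Fusobacterium nucleatum, Clostridium tetani, Fusobacterium necrophorum, Peptostreptococcus anaerobius — 6 left.
Nitrate +: excludes Clostridium difficile, Prevotella melaninogenica — 4 left.
H2S −: excludes Clostridium perfringens — 3 left.
Motility −: excludes Clostridium septicum — 2 left.
Two candidates remain: Actinomyces israelii and Cutibacterium acnes.
  Indole: Actinomyces israelii −, Cutibacterium acnes + — discriminates.
  Urease: − vs − — same for both, does not separate.

Indole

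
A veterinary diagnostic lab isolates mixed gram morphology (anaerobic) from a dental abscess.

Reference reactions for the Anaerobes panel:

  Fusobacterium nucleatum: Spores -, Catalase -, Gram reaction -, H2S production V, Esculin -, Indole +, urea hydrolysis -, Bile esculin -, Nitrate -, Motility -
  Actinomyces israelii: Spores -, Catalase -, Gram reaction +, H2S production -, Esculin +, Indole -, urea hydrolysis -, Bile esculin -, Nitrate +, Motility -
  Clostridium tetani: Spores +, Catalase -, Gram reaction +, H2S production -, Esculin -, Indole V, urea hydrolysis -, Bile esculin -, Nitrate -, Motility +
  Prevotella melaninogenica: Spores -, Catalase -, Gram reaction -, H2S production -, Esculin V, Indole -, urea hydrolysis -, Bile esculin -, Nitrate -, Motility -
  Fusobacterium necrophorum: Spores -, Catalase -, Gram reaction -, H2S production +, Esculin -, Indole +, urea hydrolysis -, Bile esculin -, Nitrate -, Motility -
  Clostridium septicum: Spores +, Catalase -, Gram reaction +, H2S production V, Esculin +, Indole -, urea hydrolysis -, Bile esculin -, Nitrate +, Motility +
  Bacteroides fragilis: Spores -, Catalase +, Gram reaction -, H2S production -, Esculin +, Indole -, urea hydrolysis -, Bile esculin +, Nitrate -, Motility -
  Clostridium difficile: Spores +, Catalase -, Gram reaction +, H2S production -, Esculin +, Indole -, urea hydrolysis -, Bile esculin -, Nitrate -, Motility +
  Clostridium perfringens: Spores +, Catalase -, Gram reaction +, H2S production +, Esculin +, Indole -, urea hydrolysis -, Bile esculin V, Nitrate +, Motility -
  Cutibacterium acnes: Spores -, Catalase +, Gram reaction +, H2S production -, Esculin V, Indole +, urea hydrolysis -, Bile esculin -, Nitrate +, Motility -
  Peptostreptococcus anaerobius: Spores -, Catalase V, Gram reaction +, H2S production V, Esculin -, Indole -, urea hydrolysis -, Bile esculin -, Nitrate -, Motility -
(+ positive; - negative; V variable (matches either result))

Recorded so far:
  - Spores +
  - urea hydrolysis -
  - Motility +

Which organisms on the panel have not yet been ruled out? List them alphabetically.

Motility +: excludes 8 organisms — 3 left.
urea hydrolysis -: all 3 remaining candidates are consistent.
Spores +: all 3 remaining candidates are consistent.

Clostridium difficile, Clostridium septicum, Clostridium tetani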